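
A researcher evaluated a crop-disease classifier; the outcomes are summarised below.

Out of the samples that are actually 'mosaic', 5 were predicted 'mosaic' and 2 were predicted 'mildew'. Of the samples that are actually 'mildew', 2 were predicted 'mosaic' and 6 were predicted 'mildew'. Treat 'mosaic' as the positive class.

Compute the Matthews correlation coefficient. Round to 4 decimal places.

0.4643

MCC = (TP·TN − FP·FN) / √((TP+FP)(TP+FN)(TN+FP)(TN+FN))
Numerator = 5·6 − 2·2 = 26
Denominator = √(7·7·8·8) = √3136 = 56.0000
MCC = 26 / 56.0000 = 0.4643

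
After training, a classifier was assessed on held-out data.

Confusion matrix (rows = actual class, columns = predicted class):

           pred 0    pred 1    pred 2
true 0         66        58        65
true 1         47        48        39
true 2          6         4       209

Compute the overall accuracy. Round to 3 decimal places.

Accuracy = trace / total = (66+48+209=323) / 542 = 323/542 = 0.596

0.596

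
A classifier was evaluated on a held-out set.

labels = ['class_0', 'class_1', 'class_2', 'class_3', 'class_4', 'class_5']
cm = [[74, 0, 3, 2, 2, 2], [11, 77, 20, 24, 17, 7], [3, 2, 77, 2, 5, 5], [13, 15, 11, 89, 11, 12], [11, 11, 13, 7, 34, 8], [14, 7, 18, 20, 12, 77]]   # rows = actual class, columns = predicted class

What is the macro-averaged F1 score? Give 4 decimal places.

0.5909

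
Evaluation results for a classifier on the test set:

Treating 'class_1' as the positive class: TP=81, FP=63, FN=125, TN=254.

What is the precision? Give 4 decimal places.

0.5625

Precision = TP/(TP+FP) = 81/(81+63) = 81/144 = 0.5625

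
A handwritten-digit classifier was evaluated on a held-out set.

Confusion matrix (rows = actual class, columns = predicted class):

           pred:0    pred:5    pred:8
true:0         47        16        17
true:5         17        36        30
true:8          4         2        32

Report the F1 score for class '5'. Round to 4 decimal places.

0.5255

Treat '5' as positive and all other classes as negative.
F1 score = 2·TP/(2·TP+FP+FN).
5: TP=36, FP=16+2=18, FN=17+30=47 → 72/137 = 0.52555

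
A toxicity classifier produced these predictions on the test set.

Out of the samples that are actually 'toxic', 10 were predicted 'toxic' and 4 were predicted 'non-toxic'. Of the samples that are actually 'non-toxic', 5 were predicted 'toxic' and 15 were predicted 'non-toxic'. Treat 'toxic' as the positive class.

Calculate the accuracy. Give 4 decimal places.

Accuracy = (TP+TN)/N = (10+15)/34 = 0.7353

0.7353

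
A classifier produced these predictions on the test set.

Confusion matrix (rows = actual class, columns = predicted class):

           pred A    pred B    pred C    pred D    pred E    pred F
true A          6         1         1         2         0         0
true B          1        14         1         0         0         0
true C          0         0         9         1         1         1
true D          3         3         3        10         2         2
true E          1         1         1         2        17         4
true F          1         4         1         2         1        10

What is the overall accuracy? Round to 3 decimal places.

Accuracy = trace / total = (6+14+9+10+17+10=66) / 106 = 66/106 = 0.623

0.623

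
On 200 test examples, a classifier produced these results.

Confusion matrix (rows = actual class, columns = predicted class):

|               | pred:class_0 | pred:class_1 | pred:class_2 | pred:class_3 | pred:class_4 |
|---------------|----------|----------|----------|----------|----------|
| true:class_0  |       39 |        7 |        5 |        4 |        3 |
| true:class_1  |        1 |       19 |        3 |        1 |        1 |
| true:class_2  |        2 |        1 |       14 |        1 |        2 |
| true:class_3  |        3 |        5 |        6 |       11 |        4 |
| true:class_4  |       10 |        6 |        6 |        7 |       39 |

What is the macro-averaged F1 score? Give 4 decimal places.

Per-class F1 score (2·TP/(2·TP+FP+FN)):
  class_0: TP=39, FP=1+2+3+10=16, FN=7+5+4+3=19 → 78/113 = 0.69027
  class_1: TP=19, FP=7+1+5+6=19, FN=1+3+1+1=6 → 38/63 = 0.60317
  class_2: TP=14, FP=5+3+6+6=20, FN=2+1+1+2=6 → 28/54 = 0.51852
  class_3: TP=11, FP=4+1+1+7=13, FN=3+5+6+4=18 → 22/53 = 0.41509
  class_4: TP=39, FP=3+1+2+4=10, FN=10+6+6+7=29 → 78/117 = 0.66667
Macro-F1 score = mean = (0.69027 + 0.60317 + 0.51852 + 0.41509 + 0.66667) / 5 = 0.5787

0.5787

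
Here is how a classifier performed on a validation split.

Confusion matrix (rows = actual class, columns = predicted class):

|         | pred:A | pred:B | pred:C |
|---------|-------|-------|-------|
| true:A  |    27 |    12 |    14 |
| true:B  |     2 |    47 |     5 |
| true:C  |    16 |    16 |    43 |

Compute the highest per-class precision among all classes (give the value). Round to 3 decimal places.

0.694

Per-class precision (TP/(TP+FP)):
  A: TP=27, FP=2+16=18 → 27/45 = 0.6000
  B: TP=47, FP=12+16=28 → 47/75 = 0.6267
  C: TP=43, FP=14+5=19 → 43/62 = 0.6935
Highest is class 'C' with precision = 0.694.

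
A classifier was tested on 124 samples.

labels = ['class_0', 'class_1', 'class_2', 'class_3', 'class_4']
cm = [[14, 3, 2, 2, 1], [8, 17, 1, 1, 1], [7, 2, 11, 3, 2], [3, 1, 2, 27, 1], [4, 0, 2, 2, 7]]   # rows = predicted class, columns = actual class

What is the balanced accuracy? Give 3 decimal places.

0.619

Balanced accuracy = mean of per-class recall.
  class_0: recall = 14/36 = 0.3889
  class_1: recall = 17/23 = 0.7391
  class_2: recall = 11/18 = 0.6111
  class_3: recall = 27/35 = 0.7714
  class_4: recall = 7/12 = 0.5833
Mean = (0.3889 + 0.7391 + 0.6111 + 0.7714 + 0.5833) / 5 = 0.619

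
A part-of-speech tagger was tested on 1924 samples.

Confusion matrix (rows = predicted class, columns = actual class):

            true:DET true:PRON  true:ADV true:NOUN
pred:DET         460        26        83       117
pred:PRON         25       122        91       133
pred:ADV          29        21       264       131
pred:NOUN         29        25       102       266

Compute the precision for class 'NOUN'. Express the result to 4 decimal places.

0.6303

One-vs-rest for 'NOUN': TP = diagonal; FP = other classes predicted 'NOUN'; FN = 'NOUN' predicted as other.
precision = TP/(TP+FP).
NOUN: TP=266, FP=29+25+102=156 → 266/422 = 0.63033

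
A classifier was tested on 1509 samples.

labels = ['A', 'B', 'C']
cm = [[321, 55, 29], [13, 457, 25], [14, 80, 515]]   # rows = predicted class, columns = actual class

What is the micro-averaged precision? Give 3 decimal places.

Micro-averaging pools counts across classes: ΣTP=1293, ΣFP=216, ΣFN=216.
Micro-precision = TP/(TP+FP) on pooled counts = 0.857 (equals overall accuracy in single-label multiclass).

0.857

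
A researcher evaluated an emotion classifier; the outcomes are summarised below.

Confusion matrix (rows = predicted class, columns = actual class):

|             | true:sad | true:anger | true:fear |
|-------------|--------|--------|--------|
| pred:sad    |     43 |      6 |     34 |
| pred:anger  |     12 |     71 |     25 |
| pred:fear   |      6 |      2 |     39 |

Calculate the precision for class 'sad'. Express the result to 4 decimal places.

Take TP from the diagonal, FP from the rest of the 'sad' prediction marginal, FN from the rest of the 'sad' actual marginal.
precision = TP/(TP+FP).
sad: TP=43, FP=6+34=40 → 43/83 = 0.51807

0.5181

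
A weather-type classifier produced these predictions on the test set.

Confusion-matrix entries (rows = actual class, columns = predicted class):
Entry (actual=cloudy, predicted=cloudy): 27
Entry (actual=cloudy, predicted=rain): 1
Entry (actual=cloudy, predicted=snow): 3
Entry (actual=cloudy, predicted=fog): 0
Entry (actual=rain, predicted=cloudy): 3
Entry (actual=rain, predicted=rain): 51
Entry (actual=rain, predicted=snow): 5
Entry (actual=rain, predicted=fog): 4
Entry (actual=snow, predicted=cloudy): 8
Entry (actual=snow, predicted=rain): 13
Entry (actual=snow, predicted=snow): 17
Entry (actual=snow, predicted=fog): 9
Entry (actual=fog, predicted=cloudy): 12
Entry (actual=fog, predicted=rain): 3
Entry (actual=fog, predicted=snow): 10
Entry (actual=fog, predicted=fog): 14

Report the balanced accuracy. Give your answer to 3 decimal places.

Balanced accuracy = mean of per-class recall.
  cloudy: recall = 27/31 = 0.8710
  rain: recall = 51/63 = 0.8095
  snow: recall = 17/47 = 0.3617
  fog: recall = 14/39 = 0.3590
Mean = (0.8710 + 0.8095 + 0.3617 + 0.3590) / 4 = 0.600

0.600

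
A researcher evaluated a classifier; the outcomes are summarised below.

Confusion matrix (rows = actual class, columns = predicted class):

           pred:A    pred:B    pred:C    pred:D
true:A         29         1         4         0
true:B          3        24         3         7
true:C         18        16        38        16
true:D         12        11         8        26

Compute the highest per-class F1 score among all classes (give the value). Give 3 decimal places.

Per-class F1 score (2·TP/(2·TP+FP+FN)):
  A: TP=29, FP=3+18+12=33, FN=1+4+0=5 → 58/96 = 0.6042
  B: TP=24, FP=1+16+11=28, FN=3+3+7=13 → 48/89 = 0.5393
  C: TP=38, FP=4+3+8=15, FN=18+16+16=50 → 76/141 = 0.5390
  D: TP=26, FP=0+7+16=23, FN=12+11+8=31 → 52/106 = 0.4906
Highest is class 'A' with F1 score = 0.604.

0.604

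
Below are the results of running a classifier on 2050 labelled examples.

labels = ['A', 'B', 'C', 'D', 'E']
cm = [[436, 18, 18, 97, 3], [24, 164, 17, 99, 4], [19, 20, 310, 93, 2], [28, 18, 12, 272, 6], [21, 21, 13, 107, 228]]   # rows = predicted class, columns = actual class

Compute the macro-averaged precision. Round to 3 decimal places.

0.677

Per-class precision (TP/(TP+FP)):
  A: TP=436, FP=18+18+97+3=136 → 436/572 = 0.7622
  B: TP=164, FP=24+17+99+4=144 → 164/308 = 0.5325
  C: TP=310, FP=19+20+93+2=134 → 310/444 = 0.6982
  D: TP=272, FP=28+18+12+6=64 → 272/336 = 0.8095
  E: TP=228, FP=21+21+13+107=162 → 228/390 = 0.5846
Macro-precision = mean = (0.7622 + 0.5325 + 0.6982 + 0.8095 + 0.5846) / 5 = 0.677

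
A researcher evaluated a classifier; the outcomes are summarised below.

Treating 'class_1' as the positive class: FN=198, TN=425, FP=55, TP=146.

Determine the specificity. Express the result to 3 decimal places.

0.885

Specificity = TN/(TN+FP) = 425/(425+55) = 0.885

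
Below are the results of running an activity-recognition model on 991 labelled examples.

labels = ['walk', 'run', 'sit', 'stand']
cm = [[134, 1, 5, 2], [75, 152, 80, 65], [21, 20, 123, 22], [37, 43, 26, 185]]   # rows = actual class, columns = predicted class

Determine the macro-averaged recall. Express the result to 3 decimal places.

Per-class recall (TP/(TP+FN)):
  walk: TP=134, FN=1+5+2=8 → 134/142 = 0.9437
  run: TP=152, FN=75+80+65=220 → 152/372 = 0.4086
  sit: TP=123, FN=21+20+22=63 → 123/186 = 0.6613
  stand: TP=185, FN=37+43+26=106 → 185/291 = 0.6357
Macro-recall = mean = (0.9437 + 0.4086 + 0.6613 + 0.6357) / 4 = 0.662

0.662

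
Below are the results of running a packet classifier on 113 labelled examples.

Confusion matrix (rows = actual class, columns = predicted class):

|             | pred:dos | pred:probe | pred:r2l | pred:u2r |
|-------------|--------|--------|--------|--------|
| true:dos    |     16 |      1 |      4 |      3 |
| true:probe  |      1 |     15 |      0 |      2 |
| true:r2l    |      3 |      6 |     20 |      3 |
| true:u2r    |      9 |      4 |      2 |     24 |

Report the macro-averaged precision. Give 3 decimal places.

Per-class precision (TP/(TP+FP)):
  dos: TP=16, FP=1+3+9=13 → 16/29 = 0.5517
  probe: TP=15, FP=1+6+4=11 → 15/26 = 0.5769
  r2l: TP=20, FP=4+0+2=6 → 20/26 = 0.7692
  u2r: TP=24, FP=3+2+3=8 → 24/32 = 0.7500
Macro-precision = mean = (0.5517 + 0.5769 + 0.7692 + 0.7500) / 4 = 0.662

0.662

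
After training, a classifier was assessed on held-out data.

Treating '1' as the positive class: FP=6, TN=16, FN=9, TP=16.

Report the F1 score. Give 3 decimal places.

0.681

Precision = TP/(TP+FP) = 16/22 = 0.7273
Recall = TP/(TP+FN) = 16/25 = 0.6400
F1 = 2·TP/(2·TP+FP+FN) = 32/47 = 0.681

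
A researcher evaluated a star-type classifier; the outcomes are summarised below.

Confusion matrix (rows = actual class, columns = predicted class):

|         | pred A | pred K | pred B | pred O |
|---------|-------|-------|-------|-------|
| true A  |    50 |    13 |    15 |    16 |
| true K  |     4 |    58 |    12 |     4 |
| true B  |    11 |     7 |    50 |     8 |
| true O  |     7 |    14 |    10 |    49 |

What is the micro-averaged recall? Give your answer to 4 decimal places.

Micro-averaging pools counts across classes: ΣTP=207, ΣFP=121, ΣFN=121.
Micro-recall = TP/(TP+FN) on pooled counts = 0.6311 (equals overall accuracy in single-label multiclass).

0.6311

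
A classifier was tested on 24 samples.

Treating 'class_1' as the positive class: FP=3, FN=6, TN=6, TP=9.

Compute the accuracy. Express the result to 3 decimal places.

Accuracy = (TP+TN)/N = (9+6)/24 = 0.625

0.625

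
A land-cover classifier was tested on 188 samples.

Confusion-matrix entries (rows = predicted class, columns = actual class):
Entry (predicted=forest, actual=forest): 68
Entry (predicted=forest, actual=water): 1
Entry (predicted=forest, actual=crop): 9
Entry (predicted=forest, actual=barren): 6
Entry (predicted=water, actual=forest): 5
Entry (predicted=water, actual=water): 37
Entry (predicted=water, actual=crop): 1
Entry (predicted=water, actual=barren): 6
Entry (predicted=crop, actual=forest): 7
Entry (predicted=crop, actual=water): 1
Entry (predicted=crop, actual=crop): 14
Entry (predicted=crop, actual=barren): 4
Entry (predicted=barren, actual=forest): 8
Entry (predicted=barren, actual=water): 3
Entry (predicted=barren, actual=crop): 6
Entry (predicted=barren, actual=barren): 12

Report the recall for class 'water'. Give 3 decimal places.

recall = TP/(TP+FN).
water: TP=37, FN=1+1+3=5 → 37/42 = 0.8810

0.881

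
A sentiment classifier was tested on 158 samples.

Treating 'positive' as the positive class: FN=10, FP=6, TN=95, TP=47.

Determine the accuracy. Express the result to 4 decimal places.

Accuracy = (TP+TN)/N = (47+95)/158 = 0.8987

0.8987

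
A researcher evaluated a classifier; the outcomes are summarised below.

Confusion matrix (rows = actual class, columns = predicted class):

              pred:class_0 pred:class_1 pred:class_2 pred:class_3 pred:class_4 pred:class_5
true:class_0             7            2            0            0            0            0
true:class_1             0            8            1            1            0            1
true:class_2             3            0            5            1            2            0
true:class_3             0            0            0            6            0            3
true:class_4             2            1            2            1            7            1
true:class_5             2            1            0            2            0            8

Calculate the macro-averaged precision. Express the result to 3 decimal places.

Per-class precision (TP/(TP+FP)):
  class_0: TP=7, FP=0+3+0+2+2=7 → 7/14 = 0.5000
  class_1: TP=8, FP=2+0+0+1+1=4 → 8/12 = 0.6667
  class_2: TP=5, FP=0+1+0+2+0=3 → 5/8 = 0.6250
  class_3: TP=6, FP=0+1+1+1+2=5 → 6/11 = 0.5455
  class_4: TP=7, FP=0+0+2+0+0=2 → 7/9 = 0.7778
  class_5: TP=8, FP=0+1+0+3+1=5 → 8/13 = 0.6154
Macro-precision = mean = (0.5000 + 0.6667 + 0.6250 + 0.5455 + 0.7778 + 0.6154) / 6 = 0.622

0.622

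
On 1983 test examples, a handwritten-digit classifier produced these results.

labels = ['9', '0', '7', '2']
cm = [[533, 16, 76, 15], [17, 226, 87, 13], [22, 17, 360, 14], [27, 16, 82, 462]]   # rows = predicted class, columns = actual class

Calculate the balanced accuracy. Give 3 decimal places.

0.806

Balanced accuracy = mean of per-class recall.
  9: recall = 533/599 = 0.8898
  0: recall = 226/275 = 0.8218
  7: recall = 360/605 = 0.5950
  2: recall = 462/504 = 0.9167
Mean = (0.8898 + 0.8218 + 0.5950 + 0.9167) / 4 = 0.806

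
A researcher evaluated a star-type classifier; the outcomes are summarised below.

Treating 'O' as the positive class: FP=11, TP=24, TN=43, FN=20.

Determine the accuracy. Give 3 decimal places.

0.684

Accuracy = (TP+TN)/N = (24+43)/98 = 0.684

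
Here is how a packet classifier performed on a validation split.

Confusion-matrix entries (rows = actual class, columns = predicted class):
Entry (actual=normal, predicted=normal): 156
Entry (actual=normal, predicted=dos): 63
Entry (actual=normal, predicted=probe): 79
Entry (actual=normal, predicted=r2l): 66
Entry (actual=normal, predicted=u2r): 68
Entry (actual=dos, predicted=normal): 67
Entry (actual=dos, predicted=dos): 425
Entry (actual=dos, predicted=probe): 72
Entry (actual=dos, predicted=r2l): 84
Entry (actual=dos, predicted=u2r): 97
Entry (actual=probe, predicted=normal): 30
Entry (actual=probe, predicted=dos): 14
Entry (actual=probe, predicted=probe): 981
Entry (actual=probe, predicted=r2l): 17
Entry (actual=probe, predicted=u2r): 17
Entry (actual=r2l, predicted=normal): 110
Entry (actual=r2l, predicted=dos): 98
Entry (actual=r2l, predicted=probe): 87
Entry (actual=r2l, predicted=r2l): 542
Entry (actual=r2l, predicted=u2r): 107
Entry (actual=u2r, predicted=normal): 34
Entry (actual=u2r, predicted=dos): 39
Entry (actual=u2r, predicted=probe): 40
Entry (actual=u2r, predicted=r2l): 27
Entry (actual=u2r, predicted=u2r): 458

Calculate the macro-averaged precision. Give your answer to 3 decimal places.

0.637

Per-class precision (TP/(TP+FP)):
  normal: TP=156, FP=67+30+110+34=241 → 156/397 = 0.3929
  dos: TP=425, FP=63+14+98+39=214 → 425/639 = 0.6651
  probe: TP=981, FP=79+72+87+40=278 → 981/1259 = 0.7792
  r2l: TP=542, FP=66+84+17+27=194 → 542/736 = 0.7364
  u2r: TP=458, FP=68+97+17+107=289 → 458/747 = 0.6131
Macro-precision = mean = (0.3929 + 0.6651 + 0.7792 + 0.7364 + 0.6131) / 5 = 0.637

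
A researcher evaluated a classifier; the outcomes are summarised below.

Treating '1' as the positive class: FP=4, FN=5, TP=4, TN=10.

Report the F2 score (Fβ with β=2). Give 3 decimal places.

0.455

Fβ = (1+β²)·TP / ((1+β²)·TP + β²·FN + FP), with β²=4
= 5·4 / (5·4 + 4·5 + 4) = 0.455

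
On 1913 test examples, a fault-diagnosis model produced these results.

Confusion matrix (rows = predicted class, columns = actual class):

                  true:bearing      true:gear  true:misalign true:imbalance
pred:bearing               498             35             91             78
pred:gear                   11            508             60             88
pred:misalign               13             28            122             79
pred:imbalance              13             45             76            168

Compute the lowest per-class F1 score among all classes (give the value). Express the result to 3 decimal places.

Per-class F1 score (2·TP/(2·TP+FP+FN)):
  bearing: TP=498, FP=35+91+78=204, FN=11+13+13=37 → 996/1237 = 0.8052
  gear: TP=508, FP=11+60+88=159, FN=35+28+45=108 → 1016/1283 = 0.7919
  misalign: TP=122, FP=13+28+79=120, FN=91+60+76=227 → 244/591 = 0.4129
  imbalance: TP=168, FP=13+45+76=134, FN=78+88+79=245 → 336/715 = 0.4699
Lowest is class 'misalign' with F1 score = 0.413.

0.413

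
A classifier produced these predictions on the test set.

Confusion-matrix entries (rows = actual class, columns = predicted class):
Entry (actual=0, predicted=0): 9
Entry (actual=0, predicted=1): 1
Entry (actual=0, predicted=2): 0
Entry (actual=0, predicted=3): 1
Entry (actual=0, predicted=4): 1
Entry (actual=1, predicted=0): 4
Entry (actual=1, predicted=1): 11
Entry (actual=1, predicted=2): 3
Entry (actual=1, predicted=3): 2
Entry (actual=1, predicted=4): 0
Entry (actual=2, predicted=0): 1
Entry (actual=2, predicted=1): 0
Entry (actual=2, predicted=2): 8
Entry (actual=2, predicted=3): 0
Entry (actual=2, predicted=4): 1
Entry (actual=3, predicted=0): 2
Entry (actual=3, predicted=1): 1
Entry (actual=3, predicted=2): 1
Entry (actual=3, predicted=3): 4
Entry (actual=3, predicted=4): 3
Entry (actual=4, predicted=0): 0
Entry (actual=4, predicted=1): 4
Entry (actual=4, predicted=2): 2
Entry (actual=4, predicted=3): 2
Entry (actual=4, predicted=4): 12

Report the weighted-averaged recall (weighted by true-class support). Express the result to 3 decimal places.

0.603

Per-class recall (TP/(TP+FN)):
  0: TP=9, FN=1+0+1+1=3 → 9/12 = 0.7500
  1: TP=11, FN=4+3+2+0=9 → 11/20 = 0.5500
  2: TP=8, FN=1+0+0+1=2 → 8/10 = 0.8000
  3: TP=4, FN=2+1+1+3=7 → 4/11 = 0.3636
  4: TP=12, FN=0+4+2+2=8 → 12/20 = 0.6000
Weighted-recall = Σ (supportᵢ/N)·recallᵢ with N=73: (12/73)·0.7500 + (20/73)·0.5500 + (10/73)·0.8000 + (11/73)·0.3636 + (20/73)·0.6000 = 0.603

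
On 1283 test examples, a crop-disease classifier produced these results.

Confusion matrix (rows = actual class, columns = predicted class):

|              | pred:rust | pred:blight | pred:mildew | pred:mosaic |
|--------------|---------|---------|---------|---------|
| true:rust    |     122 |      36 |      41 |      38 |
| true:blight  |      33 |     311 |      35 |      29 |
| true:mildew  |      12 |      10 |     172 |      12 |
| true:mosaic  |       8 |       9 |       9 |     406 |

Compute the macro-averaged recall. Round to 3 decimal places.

0.763

Per-class recall (TP/(TP+FN)):
  rust: TP=122, FN=36+41+38=115 → 122/237 = 0.5148
  blight: TP=311, FN=33+35+29=97 → 311/408 = 0.7623
  mildew: TP=172, FN=12+10+12=34 → 172/206 = 0.8350
  mosaic: TP=406, FN=8+9+9=26 → 406/432 = 0.9398
Macro-recall = mean = (0.5148 + 0.7623 + 0.8350 + 0.9398) / 4 = 0.763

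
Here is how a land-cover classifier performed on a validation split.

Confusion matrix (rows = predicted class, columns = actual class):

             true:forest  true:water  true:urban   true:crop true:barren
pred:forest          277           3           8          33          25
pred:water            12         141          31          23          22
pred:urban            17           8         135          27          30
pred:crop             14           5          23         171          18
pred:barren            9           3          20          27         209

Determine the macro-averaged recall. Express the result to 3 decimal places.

Per-class recall (TP/(TP+FN)):
  forest: TP=277, FN=12+17+14+9=52 → 277/329 = 0.8419
  water: TP=141, FN=3+8+5+3=19 → 141/160 = 0.8813
  urban: TP=135, FN=8+31+23+20=82 → 135/217 = 0.6221
  crop: TP=171, FN=33+23+27+27=110 → 171/281 = 0.6085
  barren: TP=209, FN=25+22+30+18=95 → 209/304 = 0.6875
Macro-recall = mean = (0.8419 + 0.8813 + 0.6221 + 0.6085 + 0.6875) / 5 = 0.728

0.728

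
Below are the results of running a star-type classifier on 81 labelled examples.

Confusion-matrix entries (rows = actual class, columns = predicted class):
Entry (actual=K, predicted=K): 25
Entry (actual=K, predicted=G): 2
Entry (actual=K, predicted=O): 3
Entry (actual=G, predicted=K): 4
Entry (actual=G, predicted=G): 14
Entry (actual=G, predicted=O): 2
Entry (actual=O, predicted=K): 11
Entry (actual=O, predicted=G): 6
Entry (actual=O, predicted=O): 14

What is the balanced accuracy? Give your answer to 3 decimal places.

0.662

Balanced accuracy = mean of per-class recall.
  K: recall = 25/30 = 0.8333
  G: recall = 14/20 = 0.7000
  O: recall = 14/31 = 0.4516
Mean = (0.8333 + 0.7000 + 0.4516) / 3 = 0.662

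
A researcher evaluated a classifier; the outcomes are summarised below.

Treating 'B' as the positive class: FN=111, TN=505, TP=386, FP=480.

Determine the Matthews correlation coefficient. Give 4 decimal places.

0.2772

MCC = (TP·TN − FP·FN) / √((TP+FP)(TP+FN)(TN+FP)(TN+FN))
Numerator = 386·505 − 480·111 = 141650
Denominator = √(866·497·985·616) = √261150717520 = 511029.0770
MCC = 141650 / 511029.0770 = 0.2772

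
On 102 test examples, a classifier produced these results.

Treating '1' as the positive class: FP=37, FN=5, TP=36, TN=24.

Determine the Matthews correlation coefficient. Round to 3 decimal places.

0.295

MCC = (TP·TN − FP·FN) / √((TP+FP)(TP+FN)(TN+FP)(TN+FN))
Numerator = 36·24 − 37·5 = 679
Denominator = √(73·41·61·29) = √5294617 = 2301.0035
MCC = 679 / 2301.0035 = 0.295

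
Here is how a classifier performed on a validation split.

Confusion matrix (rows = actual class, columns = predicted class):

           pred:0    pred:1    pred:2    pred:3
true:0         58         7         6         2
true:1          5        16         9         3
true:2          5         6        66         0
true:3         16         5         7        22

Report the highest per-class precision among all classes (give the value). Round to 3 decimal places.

0.815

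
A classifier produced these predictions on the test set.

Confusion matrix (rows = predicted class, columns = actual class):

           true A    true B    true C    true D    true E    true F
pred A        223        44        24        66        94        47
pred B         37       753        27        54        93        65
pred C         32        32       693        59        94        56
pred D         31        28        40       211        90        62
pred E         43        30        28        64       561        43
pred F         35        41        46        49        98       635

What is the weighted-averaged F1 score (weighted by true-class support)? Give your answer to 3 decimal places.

Per-class F1 score (2·TP/(2·TP+FP+FN)):
  A: TP=223, FP=44+24+66+94+47=275, FN=37+32+31+43+35=178 → 446/899 = 0.4961
  B: TP=753, FP=37+27+54+93+65=276, FN=44+32+28+30+41=175 → 1506/1957 = 0.7695
  C: TP=693, FP=32+32+59+94+56=273, FN=24+27+40+28+46=165 → 1386/1824 = 0.7599
  D: TP=211, FP=31+28+40+90+62=251, FN=66+54+59+64+49=292 → 422/965 = 0.4373
  E: TP=561, FP=43+30+28+64+43=208, FN=94+93+94+90+98=469 → 1122/1799 = 0.6237
  F: TP=635, FP=35+41+46+49+98=269, FN=47+65+56+62+43=273 → 1270/1812 = 0.7009
Weighted-F1 score = Σ (supportᵢ/N)·F1 scoreᵢ with N=4628: (401/4628)·0.4961 + (928/4628)·0.7695 + (858/4628)·0.7599 + (503/4628)·0.4373 + (1030/4628)·0.6237 + (908/4628)·0.7009 = 0.662

0.662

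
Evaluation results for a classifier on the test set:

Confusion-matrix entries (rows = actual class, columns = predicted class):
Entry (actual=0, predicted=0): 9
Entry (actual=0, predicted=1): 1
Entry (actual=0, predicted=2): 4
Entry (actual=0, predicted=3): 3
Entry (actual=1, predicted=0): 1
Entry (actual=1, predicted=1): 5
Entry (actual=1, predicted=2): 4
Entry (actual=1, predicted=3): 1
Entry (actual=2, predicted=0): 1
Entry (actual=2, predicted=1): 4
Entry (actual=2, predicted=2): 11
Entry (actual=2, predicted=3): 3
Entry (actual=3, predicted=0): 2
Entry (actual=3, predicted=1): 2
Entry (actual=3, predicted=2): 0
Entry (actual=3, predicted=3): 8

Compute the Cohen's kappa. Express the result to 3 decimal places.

0.407

Observed agreement pₒ = trace/N = 33/59 = 0.5593
Expected agreement pₑ = Σ (rowᵢ·colᵢ)/N² = (17·13 + 11·12 + 19·19 + 12·15)/59² = 0.2568
κ = (pₒ − pₑ)/(1 − pₑ) = (0.5593 − 0.2568)/(1 − 0.2568) = 0.407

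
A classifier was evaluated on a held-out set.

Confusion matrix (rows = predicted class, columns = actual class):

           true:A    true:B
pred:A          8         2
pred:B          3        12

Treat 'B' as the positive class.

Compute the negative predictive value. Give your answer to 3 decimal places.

0.800

NPV = TN/(TN+FN) = 8/(8+2) = 0.800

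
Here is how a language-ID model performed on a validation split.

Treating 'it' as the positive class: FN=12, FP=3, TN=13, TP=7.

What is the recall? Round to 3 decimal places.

0.368

Recall = TP/(TP+FN) = 7/(7+12) = 7/19 = 0.368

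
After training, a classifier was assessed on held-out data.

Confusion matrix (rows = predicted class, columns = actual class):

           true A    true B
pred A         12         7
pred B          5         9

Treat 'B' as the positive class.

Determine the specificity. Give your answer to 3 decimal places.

Specificity = TN/(TN+FP) = 12/(12+5) = 0.706

0.706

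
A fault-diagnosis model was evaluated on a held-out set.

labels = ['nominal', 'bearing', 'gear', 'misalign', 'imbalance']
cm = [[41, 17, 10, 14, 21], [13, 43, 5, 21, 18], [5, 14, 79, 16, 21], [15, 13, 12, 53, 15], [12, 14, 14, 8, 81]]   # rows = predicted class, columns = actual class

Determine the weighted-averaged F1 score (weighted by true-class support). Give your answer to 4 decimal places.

Per-class F1 score (2·TP/(2·TP+FP+FN)):
  nominal: TP=41, FP=17+10+14+21=62, FN=13+5+15+12=45 → 82/189 = 0.43386
  bearing: TP=43, FP=13+5+21+18=57, FN=17+14+13+14=58 → 86/201 = 0.42786
  gear: TP=79, FP=5+14+16+21=56, FN=10+5+12+14=41 → 158/255 = 0.61961
  misalign: TP=53, FP=15+13+12+15=55, FN=14+21+16+8=59 → 106/220 = 0.48182
  imbalance: TP=81, FP=12+14+14+8=48, FN=21+18+21+15=75 → 162/285 = 0.56842
Weighted-F1 score = Σ (supportᵢ/N)·F1 scoreᵢ with N=575: (86/575)·0.43386 + (101/575)·0.42786 + (120/575)·0.61961 + (112/575)·0.48182 + (156/575)·0.56842 = 0.5174

0.5174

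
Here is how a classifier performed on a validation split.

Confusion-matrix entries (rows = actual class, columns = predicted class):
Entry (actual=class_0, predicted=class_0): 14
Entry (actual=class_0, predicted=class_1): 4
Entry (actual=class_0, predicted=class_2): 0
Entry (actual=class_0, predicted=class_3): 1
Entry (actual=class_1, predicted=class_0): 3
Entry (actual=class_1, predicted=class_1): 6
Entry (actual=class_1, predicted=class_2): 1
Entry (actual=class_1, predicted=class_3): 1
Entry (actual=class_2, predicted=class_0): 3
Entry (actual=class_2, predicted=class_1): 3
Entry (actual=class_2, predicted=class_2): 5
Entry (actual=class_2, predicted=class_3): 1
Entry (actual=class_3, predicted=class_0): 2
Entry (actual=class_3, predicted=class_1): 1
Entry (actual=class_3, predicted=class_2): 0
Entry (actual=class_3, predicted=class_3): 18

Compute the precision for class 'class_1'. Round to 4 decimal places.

Treat 'class_1' as positive and all other classes as negative.
precision = TP/(TP+FP).
class_1: TP=6, FP=4+3+1=8 → 6/14 = 0.42857

0.4286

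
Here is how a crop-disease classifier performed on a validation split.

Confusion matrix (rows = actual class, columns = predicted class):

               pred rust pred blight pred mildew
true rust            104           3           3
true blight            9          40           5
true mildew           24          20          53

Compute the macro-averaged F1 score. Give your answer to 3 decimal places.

Per-class F1 score (2·TP/(2·TP+FP+FN)):
  rust: TP=104, FP=9+24=33, FN=3+3=6 → 208/247 = 0.8421
  blight: TP=40, FP=3+20=23, FN=9+5=14 → 80/117 = 0.6838
  mildew: TP=53, FP=3+5=8, FN=24+20=44 → 106/158 = 0.6709
Macro-F1 score = mean = (0.8421 + 0.6838 + 0.6709) / 3 = 0.732

0.732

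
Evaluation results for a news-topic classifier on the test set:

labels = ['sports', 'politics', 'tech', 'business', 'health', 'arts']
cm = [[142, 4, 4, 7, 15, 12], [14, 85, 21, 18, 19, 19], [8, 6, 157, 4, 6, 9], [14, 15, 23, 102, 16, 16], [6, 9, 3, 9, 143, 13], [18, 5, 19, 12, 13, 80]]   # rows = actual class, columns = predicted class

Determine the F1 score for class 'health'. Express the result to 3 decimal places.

0.724

Take TP from the diagonal, FP from the rest of the 'health' prediction marginal, FN from the rest of the 'health' actual marginal.
F1 score = 2·TP/(2·TP+FP+FN).
health: TP=143, FP=15+19+6+16+13=69, FN=6+9+3+9+13=40 → 286/395 = 0.7241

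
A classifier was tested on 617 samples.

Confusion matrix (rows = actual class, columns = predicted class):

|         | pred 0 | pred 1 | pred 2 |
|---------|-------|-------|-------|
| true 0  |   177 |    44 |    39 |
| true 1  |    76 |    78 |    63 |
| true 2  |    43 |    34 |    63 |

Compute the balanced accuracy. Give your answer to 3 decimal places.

Balanced accuracy = mean of per-class recall.
  0: recall = 177/260 = 0.6808
  1: recall = 78/217 = 0.3594
  2: recall = 63/140 = 0.4500
Mean = (0.6808 + 0.3594 + 0.4500) / 3 = 0.497

0.497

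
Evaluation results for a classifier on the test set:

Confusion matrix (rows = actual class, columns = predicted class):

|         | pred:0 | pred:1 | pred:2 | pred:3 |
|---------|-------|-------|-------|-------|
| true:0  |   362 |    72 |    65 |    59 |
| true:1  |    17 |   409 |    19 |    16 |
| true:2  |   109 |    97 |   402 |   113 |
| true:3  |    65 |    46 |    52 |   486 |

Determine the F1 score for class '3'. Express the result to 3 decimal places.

F1 score = 2·TP/(2·TP+FP+FN).
3: TP=486, FP=59+16+113=188, FN=65+46+52=163 → 972/1323 = 0.7347

0.735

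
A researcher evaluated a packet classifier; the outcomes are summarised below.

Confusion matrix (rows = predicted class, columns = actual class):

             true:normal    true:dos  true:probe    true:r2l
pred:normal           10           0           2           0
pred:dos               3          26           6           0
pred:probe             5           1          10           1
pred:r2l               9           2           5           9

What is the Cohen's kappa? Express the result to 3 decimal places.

Observed agreement pₒ = trace/N = 55/89 = 0.6180
Expected agreement pₑ = Σ (rowᵢ·colᵢ)/N² = (27·12 + 29·35 + 23·17 + 10·25)/89² = 0.2500
κ = (pₒ − pₑ)/(1 − pₑ) = (0.6180 − 0.2500)/(1 − 0.2500) = 0.491

0.491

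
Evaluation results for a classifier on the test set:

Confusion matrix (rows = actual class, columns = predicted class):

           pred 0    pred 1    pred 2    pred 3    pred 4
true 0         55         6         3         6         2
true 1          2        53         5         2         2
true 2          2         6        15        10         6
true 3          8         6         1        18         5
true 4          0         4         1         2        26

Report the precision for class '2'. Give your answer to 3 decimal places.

Take TP from the diagonal, FP from the rest of the '2' prediction marginal, FN from the rest of the '2' actual marginal.
precision = TP/(TP+FP).
2: TP=15, FP=3+5+1+1=10 → 15/25 = 0.6000

0.600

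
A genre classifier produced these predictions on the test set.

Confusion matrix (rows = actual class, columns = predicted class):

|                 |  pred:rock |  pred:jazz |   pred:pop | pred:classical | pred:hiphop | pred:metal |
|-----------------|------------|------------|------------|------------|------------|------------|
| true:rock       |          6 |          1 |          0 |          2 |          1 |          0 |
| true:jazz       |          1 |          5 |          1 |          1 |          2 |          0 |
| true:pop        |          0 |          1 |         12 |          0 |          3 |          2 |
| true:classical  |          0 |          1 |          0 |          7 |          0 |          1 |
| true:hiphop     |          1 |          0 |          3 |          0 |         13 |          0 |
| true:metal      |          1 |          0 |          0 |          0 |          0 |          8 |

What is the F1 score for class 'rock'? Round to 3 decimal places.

0.632

Treat 'rock' as positive and all other classes as negative.
F1 score = 2·TP/(2·TP+FP+FN).
rock: TP=6, FP=1+0+0+1+1=3, FN=1+0+2+1+0=4 → 12/19 = 0.6316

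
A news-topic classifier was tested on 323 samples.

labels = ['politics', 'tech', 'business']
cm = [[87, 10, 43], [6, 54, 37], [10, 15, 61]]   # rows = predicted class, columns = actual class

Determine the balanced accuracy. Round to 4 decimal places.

0.6536

Balanced accuracy = mean of per-class recall.
  politics: recall = 87/103 = 0.84466
  tech: recall = 54/79 = 0.68354
  business: recall = 61/141 = 0.43262
Mean = (0.84466 + 0.68354 + 0.43262) / 3 = 0.6536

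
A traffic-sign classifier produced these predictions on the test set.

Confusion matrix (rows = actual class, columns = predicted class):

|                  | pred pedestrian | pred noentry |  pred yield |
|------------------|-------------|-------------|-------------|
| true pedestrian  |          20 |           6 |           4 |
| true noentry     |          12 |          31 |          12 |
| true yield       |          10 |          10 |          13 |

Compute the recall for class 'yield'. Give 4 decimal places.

One-vs-rest for 'yield': TP = diagonal; FP = other classes predicted 'yield'; FN = 'yield' predicted as other.
recall = TP/(TP+FN).
yield: TP=13, FN=10+10=20 → 13/33 = 0.39394

0.3939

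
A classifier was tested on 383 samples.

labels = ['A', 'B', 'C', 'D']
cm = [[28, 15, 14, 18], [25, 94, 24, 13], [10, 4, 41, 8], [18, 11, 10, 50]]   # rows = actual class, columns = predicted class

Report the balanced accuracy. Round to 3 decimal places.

Balanced accuracy = mean of per-class recall.
  A: recall = 28/75 = 0.3733
  B: recall = 94/156 = 0.6026
  C: recall = 41/63 = 0.6508
  D: recall = 50/89 = 0.5618
Mean = (0.3733 + 0.6026 + 0.6508 + 0.5618) / 4 = 0.547

0.547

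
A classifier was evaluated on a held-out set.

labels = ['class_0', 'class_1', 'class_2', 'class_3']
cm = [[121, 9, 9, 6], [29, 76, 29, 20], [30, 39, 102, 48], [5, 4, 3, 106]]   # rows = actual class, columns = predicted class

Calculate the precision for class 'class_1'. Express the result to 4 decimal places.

0.5938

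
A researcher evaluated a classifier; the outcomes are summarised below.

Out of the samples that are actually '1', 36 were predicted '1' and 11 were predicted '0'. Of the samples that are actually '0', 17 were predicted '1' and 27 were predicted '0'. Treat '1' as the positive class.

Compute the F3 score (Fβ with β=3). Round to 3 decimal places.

Fβ = (1+β²)·TP / ((1+β²)·TP + β²·FN + FP), with β²=9
= 10·36 / (10·36 + 9·11 + 17) = 0.756

0.756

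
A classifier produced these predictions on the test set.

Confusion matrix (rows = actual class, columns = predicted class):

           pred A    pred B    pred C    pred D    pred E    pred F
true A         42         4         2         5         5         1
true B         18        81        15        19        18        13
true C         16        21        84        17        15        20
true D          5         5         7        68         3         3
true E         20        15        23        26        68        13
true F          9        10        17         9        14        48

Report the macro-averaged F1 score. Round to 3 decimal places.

Per-class F1 score (2·TP/(2·TP+FP+FN)):
  A: TP=42, FP=18+16+5+20+9=68, FN=4+2+5+5+1=17 → 84/169 = 0.4970
  B: TP=81, FP=4+21+5+15+10=55, FN=18+15+19+18+13=83 → 162/300 = 0.5400
  C: TP=84, FP=2+15+7+23+17=64, FN=16+21+17+15+20=89 → 168/321 = 0.5234
  D: TP=68, FP=5+19+17+26+9=76, FN=5+5+7+3+3=23 → 136/235 = 0.5787
  E: TP=68, FP=5+18+15+3+14=55, FN=20+15+23+26+13=97 → 136/288 = 0.4722
  F: TP=48, FP=1+13+20+3+13=50, FN=9+10+17+9+14=59 → 96/205 = 0.4683
Macro-F1 score = mean = (0.4970 + 0.5400 + 0.5234 + 0.5787 + 0.4722 + 0.4683) / 6 = 0.513

0.513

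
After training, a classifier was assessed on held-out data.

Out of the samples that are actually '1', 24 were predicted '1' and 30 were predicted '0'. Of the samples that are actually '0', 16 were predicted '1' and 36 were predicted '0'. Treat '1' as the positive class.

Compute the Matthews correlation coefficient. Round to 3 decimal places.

0.141

MCC = (TP·TN − FP·FN) / √((TP+FP)(TP+FN)(TN+FP)(TN+FN))
Numerator = 24·36 − 16·30 = 384
Denominator = √(40·54·52·66) = √7413120 = 2722.7045
MCC = 384 / 2722.7045 = 0.141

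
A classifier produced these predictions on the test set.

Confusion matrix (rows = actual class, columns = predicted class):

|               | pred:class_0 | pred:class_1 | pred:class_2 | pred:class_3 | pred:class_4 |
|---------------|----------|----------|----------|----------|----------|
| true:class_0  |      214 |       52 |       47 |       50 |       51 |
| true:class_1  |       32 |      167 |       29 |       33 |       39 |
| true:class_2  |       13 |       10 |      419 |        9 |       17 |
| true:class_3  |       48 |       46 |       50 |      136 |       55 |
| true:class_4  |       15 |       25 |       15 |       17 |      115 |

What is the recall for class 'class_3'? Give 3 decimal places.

0.406

One-vs-rest for 'class_3': TP = diagonal; FP = other classes predicted 'class_3'; FN = 'class_3' predicted as other.
recall = TP/(TP+FN).
class_3: TP=136, FN=48+46+50+55=199 → 136/335 = 0.4060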